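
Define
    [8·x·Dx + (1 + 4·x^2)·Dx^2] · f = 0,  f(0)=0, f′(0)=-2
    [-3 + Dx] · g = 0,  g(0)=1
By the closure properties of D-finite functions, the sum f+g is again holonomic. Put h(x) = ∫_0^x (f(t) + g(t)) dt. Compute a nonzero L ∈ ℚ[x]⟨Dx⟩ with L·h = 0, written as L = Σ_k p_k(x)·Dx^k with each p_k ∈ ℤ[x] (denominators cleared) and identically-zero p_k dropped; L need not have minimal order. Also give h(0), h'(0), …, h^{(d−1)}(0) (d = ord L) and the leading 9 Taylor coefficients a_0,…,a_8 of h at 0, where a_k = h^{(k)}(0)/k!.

L = (24 - 72·x - 288·x^2 - 288·x^3)·Dx^2 + (-17 + 24·x^2 - 144·x^4)·Dx^3 + (3 + 8·x + 24·x^2 + 32·x^3 + 48·x^4)·Dx^4  (order 4).
h: a_k = 0, 1, 1/2, 3/2, 43/24, 27/40, -35/48, 81/560, 10483/4480, …
ICs: h(0) = 0, h′(0) = 1, h′′(0) = 1, h′′′(0) = 9.

f: a_k = 0, -2, 0, 8/3, 0, -32/5, 0, 128/7, 0, …
g: a_k = 1, 3, 9/2, 9/2, 27/8, 81/40, 81/80, 243/560, 729/4480, …
f+g: L₀ = lclm(L_f,L_g), ord ≤ 2+1.
∫: right-multiply L₀ by Dx.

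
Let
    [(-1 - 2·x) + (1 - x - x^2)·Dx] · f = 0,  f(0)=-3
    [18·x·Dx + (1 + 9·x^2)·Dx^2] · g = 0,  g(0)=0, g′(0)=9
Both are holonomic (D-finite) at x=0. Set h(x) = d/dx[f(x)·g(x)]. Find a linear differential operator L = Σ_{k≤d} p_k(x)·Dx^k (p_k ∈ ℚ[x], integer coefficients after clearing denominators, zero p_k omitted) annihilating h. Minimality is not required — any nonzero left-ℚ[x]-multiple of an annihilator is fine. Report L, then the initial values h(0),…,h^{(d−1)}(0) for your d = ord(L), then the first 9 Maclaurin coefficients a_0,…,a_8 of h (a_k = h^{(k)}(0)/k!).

L = (-30 + 1134·x^2 + 1944·x^3 + 2916·x^4) + (12 + 42·x - 108·x^2 + 198·x^3 + 1944·x^4 + 1944·x^5)·Dx + (-1 - 8·x - 26·x^2 - 36·x^3 - 126·x^4 + 324·x^5 + 243·x^6)·Dx^2  (order 2).
h: a_k = -27, -54, 81, 0, -2052, -12312/5, 69687/5, 442584/35, -1015011/7, …
ICs: h(0) = -27, h′(0) = -54.

f: a_k = -3, -3, -6, -9, -15, -24, -39, -63, -102, …
g: a_k = 0, 9, 0, -27, 0, 729/5, 0, -6561/7, 0, …
Sym-product of L_f,L_g gives L₀ (≤ ord 2).
h₀' ⇒ L via d/dx closure of L₀.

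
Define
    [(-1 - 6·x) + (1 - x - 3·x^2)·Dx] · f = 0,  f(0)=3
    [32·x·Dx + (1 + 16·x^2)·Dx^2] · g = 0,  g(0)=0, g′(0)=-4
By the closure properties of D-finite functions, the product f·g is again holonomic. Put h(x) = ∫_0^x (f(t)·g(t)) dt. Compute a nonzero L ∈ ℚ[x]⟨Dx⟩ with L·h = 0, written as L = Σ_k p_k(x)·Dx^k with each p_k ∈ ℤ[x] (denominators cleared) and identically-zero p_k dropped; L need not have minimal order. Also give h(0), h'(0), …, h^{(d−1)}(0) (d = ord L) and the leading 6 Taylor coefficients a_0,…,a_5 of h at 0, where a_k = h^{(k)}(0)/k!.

L = (6 + 32·x + 288·x^2)·Dx + (2 - 20·x + 64·x^2 + 288·x^3)·Dx^2 + (-1 + x - 13·x^2 + 16·x^3 + 48·x^4)·Dx^3  (order 3).
h: a_k = 0, 0, -6, -4, 4, -4, …
ICs: h(0) = 0, h′(0) = 0, h′′(0) = -12.

f: a_k = 3, 3, 12, 21, 57, 120, …
g: a_k = 0, -4, 0, 64/3, 0, -1024/5, …
h₀=f·g: eliminate ⇒ L₀, order ≤ 1·2.
h=∫₀ˣh₀: take L = L₀·Dx.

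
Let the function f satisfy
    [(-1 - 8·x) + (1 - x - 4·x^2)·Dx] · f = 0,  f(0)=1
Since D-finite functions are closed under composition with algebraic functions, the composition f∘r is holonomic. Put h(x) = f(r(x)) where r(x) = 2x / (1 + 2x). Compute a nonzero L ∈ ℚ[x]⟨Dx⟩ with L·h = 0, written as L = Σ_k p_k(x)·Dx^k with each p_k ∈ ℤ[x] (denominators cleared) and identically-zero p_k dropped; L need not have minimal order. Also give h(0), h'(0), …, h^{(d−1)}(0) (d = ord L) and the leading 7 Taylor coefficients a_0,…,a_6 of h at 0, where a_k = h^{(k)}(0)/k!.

L = (2 + 36·x) + (-1 - 4·x + 12·x^2 + 32·x^3)·Dx  (order 1).
h: a_k = 1, 2, 16, 0, 256, -512, 5120, …
ICs: h(0) = 1.

f: a_k = 1, 1, 5, 9, 29, 65, 181, …
Change of var in L_f (x↦r) gives L₀.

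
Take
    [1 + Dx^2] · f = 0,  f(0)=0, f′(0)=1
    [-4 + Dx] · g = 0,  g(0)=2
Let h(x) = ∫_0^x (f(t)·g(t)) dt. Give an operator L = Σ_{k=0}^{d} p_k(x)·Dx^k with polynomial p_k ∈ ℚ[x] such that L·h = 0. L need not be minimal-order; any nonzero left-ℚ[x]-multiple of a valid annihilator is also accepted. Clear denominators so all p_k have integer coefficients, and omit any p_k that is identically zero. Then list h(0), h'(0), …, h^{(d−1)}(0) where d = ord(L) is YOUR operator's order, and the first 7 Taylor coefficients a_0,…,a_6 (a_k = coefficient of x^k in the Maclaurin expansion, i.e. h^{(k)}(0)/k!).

L = 17·Dx - 8·Dx^2 + Dx^3  (order 3).
h: a_k = 0, 0, 1, 8/3, 47/12, 4, 1121/360, …
ICs: h(0) = 0, h′(0) = 0, h′′(0) = 2.

f: a_k = 0, 1, 0, -1/6, 0, 1/120, 0, …
g: a_k = 2, 8, 16, 64/3, 64/3, 256/15, 512/45, …
Product ⇒ symmetric product L₀, ord ≤ 2.
h=∫h₀ ⇒ L = L₀·Dx.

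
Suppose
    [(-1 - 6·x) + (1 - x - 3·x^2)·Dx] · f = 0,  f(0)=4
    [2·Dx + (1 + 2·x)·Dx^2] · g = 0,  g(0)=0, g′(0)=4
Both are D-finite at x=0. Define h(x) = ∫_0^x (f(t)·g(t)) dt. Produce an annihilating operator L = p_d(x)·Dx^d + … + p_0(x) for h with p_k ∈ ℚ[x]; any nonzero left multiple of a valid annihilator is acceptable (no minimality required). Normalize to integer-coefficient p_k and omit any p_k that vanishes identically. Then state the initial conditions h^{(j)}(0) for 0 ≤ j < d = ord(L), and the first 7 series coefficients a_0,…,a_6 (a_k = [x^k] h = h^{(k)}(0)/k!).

L = (8 + 24·x)·Dx + (18·x + 30·x^2)·Dx^2 + (-1 - x + 5·x^2 + 6·x^3)·Dx^3  (order 3).
h: a_k = 0, 0, 8, 0, 52/3, 112/15, 2224/45, …
ICs: h(0) = 0, h′(0) = 0, h′′(0) = 16.

f: a_k = 4, 4, 16, 28, 76, 160, 388, …
g: a_k = 0, 4, -4, 16/3, -8, 64/5, -64/3, …
h₀=f·g: eliminate ⇒ L₀, order ≤ 1·2.
h=∫h₀ ⇒ L = L₀·Dx.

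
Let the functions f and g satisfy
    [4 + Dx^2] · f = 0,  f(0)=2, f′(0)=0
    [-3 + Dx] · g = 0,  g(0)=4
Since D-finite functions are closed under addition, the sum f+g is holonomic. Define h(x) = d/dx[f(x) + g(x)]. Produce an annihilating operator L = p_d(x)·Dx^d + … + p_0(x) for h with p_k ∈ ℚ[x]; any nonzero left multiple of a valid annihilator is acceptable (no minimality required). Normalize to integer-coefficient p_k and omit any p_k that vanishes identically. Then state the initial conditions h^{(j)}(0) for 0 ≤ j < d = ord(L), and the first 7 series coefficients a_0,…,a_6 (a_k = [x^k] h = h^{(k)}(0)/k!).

f: a_k = 2, 0, -4, 0, 4/3, 0, -8/45, …
g: a_k = 4, 12, 18, 18, 27/2, 81/10, 81/20, …
Weyl lclm of L_f,L_g ⇒ L₀ (ord ≤ 3).
Derive L from L₀ (diff closure).
L = 12 - 4·Dx + 3·Dx^2 - Dx^3  (order 3).
h: a_k = 12, 28, 54, 178/3, 81/2, 697/30, 243/20, …
ICs: h(0) = 12, h′(0) = 28, h′′(0) = 108.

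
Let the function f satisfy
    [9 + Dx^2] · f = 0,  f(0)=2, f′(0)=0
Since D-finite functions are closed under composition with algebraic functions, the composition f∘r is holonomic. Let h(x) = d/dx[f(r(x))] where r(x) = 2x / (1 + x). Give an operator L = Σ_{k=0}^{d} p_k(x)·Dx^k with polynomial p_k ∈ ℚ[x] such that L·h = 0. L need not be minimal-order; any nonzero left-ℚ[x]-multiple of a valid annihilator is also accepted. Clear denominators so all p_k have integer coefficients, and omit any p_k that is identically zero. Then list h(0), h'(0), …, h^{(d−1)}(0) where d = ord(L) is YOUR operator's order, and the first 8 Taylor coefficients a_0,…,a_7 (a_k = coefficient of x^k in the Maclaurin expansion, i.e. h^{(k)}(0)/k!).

f: a_k = 2, 0, -9, 0, 27/4, 0, -81/40, 0, …
f∘r: x↦r, Dx↦Dx/r' in L_f ⇒ L₀.
h₀' ⇒ L via d/dx closure of L₀.
L = (42 + 12·x + 6·x^2) + (6 + 18·x + 18·x^2 + 6·x^3)·Dx + (1 + 4·x + 6·x^2 + 4·x^3 + x^4)·Dx^2  (order 2).
h: a_k = 0, -72, 216, 0, -1440, 23112/5, -40824/5, 49824/7, …
ICs: h(0) = 0, h′(0) = -72.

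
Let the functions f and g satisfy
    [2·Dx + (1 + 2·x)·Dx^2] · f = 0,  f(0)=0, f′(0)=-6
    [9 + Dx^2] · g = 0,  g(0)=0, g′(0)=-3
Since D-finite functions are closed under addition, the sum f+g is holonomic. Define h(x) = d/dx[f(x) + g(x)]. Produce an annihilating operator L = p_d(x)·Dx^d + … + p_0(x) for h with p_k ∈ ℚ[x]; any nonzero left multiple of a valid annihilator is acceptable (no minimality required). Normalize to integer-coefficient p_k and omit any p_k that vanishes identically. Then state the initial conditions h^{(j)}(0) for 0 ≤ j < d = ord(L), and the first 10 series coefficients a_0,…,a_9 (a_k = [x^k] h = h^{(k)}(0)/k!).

L = (594 + 648·x + 648·x^2) + (153 + 630·x + 972·x^2 + 648·x^3)·Dx + (66 + 72·x + 72·x^2)·Dx^2 + (17 + 70·x + 108·x^2 + 72·x^3)·Dx^3  (order 3).
h: a_k = -9, 12, -21/2, 48, -849/8, 192, -30477/80, 768, -6883467/4480, 3072, …
ICs: h(0) = -9, h′(0) = 12, h′′(0) = -21.

f: a_k = 0, -6, 6, -8, 12, -96/5, 32, -384/7, 96, -512/3, …
g: a_k = 0, -3, 0, 9/2, 0, -81/40, 0, 243/560, 0, -243/4480, …
Weyl lclm of L_f,L_g ⇒ L₀ (ord ≤ 4).
Differentiate: ansatz ord ≤ ord L₀ ⇒ L.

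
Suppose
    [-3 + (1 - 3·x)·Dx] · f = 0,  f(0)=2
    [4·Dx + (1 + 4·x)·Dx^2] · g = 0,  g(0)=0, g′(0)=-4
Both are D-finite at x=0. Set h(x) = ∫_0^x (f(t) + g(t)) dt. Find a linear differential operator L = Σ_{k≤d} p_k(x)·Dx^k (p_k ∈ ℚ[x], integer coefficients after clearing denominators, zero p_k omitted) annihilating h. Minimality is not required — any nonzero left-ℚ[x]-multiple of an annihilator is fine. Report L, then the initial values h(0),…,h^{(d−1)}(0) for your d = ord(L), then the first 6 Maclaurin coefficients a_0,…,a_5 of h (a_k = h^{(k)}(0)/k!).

f: a_k = 2, 6, 18, 54, 162, 486, …
g: a_k = 0, -4, 8, -64/3, 64, -1024/5, …
f+g: L₀ = lclm(L_f,L_g), ord ≤ 1+2.
h=∫₀ˣh₀: take L = L₀·Dx.
L = (204 + 144·x)·Dx^2 + (11 + 312·x + 288·x^2)·Dx^3 + (-5 - 11·x + 54·x^2 + 72·x^3)·Dx^4  (order 4).
h: a_k = 0, 2, 1, 26/3, 49/6, 226/5, …
ICs: h(0) = 0, h′(0) = 2, h′′(0) = 2, h′′′(0) = 52.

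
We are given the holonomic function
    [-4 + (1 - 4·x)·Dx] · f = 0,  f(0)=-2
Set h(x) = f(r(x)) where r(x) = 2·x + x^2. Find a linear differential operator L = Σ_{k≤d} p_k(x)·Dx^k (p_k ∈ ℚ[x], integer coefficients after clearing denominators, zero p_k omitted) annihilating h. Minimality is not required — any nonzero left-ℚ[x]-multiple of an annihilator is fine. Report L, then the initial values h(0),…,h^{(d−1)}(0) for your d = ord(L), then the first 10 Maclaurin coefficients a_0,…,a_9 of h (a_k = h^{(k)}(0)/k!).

f: a_k = -2, -8, -32, -128, -512, -2048, -8192, -32768, -131072, -524288, …
L₀ from L_f via x↦r, Dx↦r'^{-1}Dx.
L = (8 + 8·x) + (-1 + 8·x + 4·x^2)·Dx  (order 1).
h: a_k = -2, -16, -136, -1152, -9760, -82688, -700544, -5935104, -50283008, -426004480, …
ICs: h(0) = -2.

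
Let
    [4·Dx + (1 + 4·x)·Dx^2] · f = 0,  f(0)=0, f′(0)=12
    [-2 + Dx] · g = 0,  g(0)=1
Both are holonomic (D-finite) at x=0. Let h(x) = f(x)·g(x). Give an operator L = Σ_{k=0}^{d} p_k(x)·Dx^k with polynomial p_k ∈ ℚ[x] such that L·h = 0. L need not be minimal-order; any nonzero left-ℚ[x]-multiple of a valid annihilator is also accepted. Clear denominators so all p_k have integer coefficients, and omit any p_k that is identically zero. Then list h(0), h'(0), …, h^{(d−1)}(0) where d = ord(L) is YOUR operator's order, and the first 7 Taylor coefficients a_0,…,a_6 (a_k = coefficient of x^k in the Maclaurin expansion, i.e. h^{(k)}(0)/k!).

f: a_k = 0, 12, -24, 64, -192, 3072/5, -2048, …
g: a_k = 1, 2, 2, 4/3, 2/3, 4/15, 4/45, …
f·g: L₀ = L_f ⊗_s L_g, ord ≤ 2·1.
L = (-4 + 16·x) - 16·x·Dx + (1 + 4·x)·Dx^2  (order 2).
h: a_k = 0, 12, 0, 40, -96, 1672/5, -3392/3, …
ICs: h(0) = 0, h′(0) = 12.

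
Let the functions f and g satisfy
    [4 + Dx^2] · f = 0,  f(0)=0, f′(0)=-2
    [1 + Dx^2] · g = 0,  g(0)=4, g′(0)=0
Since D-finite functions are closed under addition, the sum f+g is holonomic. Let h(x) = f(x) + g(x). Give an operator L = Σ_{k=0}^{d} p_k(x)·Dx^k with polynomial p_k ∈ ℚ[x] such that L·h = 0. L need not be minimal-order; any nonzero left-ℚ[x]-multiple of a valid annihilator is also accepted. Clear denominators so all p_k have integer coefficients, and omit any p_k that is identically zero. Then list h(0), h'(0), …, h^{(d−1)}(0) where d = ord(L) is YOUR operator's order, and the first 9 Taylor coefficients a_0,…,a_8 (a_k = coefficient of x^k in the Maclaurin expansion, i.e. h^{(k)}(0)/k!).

f: a_k = 0, -2, 0, 4/3, 0, -4/15, 0, 8/315, 0, …
g: a_k = 4, 0, -2, 0, 1/6, 0, -1/180, 0, 1/10080, …
Sum ⇒ L₀ = lclm(L_f,L_g) in ℚ(x)⟨Dx⟩.
L = 4 + 5·Dx^2 + Dx^4  (order 4).
h: a_k = 4, -2, -2, 4/3, 1/6, -4/15, -1/180, 8/315, 1/10080, …
ICs: h(0) = 4, h′(0) = -2, h′′(0) = -4, h′′′(0) = 8.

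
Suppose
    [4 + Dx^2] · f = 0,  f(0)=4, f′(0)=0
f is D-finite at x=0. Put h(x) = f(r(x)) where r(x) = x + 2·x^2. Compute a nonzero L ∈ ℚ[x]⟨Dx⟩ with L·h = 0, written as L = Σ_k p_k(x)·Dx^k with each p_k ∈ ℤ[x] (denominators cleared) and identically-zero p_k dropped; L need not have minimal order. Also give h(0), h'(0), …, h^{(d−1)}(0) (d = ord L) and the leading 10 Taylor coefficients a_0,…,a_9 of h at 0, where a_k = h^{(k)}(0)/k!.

L = (4 + 48·x + 192·x^2 + 256·x^3) - 4·Dx + (1 + 4·x)·Dx^2  (order 2).
h: a_k = 4, 0, -8, -32, -88/3, 64/3, 2864/45, 1216/15, 6728/315, -17792/315, …
ICs: h(0) = 4, h′(0) = 0.

f: a_k = 4, 0, -8, 0, 8/3, 0, -16/45, 0, 8/315, 0, …
Substitute x→r, Dx→(1/r')Dx; clear ⇒ L₀.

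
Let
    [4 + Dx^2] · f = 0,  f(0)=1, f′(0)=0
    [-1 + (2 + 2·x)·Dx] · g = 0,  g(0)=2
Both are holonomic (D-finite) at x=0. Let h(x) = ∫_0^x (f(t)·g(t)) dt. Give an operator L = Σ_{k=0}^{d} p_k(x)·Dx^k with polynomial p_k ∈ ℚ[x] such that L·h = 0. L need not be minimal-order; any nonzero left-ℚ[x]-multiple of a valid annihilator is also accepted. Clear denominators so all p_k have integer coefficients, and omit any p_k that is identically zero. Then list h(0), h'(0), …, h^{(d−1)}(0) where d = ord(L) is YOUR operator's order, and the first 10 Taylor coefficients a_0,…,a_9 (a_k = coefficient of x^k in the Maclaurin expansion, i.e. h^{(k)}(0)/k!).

f: a_k = 1, 0, -2, 0, 2/3, 0, -4/45, 0, 2/315, 0, …
g: a_k = 2, 1, -1/4, 1/8, -5/64, 7/128, -21/512, 33/1024, -429/16384, 715/32768, …
L₀ := L_f ⊗_s L_g (sym. prod.), ord ≤ 2.
h=∫₀ˣh₀: take L = L₀·Dx.
L = (19 + 32·x + 16·x^2)·Dx + (-4 - 4·x)·Dx^2 + (4 + 8·x + 4·x^2)·Dx^3  (order 3).
h: a_k = 0, 2, 1/2, -17/12, -15/32, 337/960, 181/2304, -5281/161280, -3811/368640, 199649/46448640, …
ICs: h(0) = 0, h′(0) = 2, h′′(0) = 1.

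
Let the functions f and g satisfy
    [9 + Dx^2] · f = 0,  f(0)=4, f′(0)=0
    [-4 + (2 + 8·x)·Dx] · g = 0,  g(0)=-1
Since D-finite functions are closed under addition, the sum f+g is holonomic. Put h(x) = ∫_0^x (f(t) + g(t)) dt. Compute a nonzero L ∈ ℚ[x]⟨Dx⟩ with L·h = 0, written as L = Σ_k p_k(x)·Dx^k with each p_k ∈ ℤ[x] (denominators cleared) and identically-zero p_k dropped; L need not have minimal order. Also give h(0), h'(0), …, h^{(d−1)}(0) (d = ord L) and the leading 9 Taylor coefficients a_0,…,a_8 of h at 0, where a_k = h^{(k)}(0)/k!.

L = (-378 - 1296·x - 2592·x^2)·Dx + (45 + 828·x + 3888·x^2 + 5184·x^3)·Dx^2 + (-42 - 144·x - 288·x^2)·Dx^3 + (5 + 92·x + 432·x^2 + 576·x^3)·Dx^4  (order 4).
h: a_k = 0, 3, -1, -16/3, -1, 47/10, -14/3, 1599/140, -33, …
ICs: h(0) = 0, h′(0) = 3, h′′(0) = -2, h′′′(0) = -32.

f: a_k = 4, 0, -18, 0, 27/2, 0, -81/20, 0, 729/1120, …
g: a_k = -1, -2, 2, -4, 10, -28, 84, -264, 858, …
h₀=f+g: left-lcm gives L₀, ord ≤ 3.
h=∫₀ˣh₀: take L = L₀·Dx.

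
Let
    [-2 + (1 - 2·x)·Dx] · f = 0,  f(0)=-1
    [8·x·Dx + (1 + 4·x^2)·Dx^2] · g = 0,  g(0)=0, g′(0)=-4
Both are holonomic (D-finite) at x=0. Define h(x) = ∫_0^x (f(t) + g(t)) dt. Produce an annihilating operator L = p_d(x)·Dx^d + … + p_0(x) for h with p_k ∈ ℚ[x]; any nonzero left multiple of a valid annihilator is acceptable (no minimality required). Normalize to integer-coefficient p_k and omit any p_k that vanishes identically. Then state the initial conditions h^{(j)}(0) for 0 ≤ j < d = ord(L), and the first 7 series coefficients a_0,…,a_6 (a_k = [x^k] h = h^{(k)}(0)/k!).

f: a_k = -1, -2, -4, -8, -16, -32, -64, …
g: a_k = 0, -4, 0, 16/3, 0, -64/5, 0, …
L₀ := lclm(L_f,L_g); ord L₀ ≤ 1+2.
h=∫₀ˣh₀: take L = L₀·Dx.
L = (-8 + 64·x + 96·x^2)·Dx^2 + (8 - 8·x + 32·x^2 + 96·x^3)·Dx^3 + (-1 + 16·x^4)·Dx^4  (order 4).
h: a_k = 0, -1, -3, -4/3, -2/3, -16/5, -112/15, …
ICs: h(0) = 0, h′(0) = -1, h′′(0) = -6, h′′′(0) = -8.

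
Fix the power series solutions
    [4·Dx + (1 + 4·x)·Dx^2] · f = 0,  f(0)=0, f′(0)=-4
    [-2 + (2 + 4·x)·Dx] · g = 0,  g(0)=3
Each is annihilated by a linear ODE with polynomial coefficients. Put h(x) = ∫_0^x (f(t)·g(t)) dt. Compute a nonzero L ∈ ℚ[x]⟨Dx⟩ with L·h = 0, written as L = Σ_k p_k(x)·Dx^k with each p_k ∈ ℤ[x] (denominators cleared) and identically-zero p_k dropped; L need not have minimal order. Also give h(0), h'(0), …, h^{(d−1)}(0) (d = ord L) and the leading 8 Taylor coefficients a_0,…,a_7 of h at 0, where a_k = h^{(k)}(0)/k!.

f: a_k = 0, -4, 8, -64/3, 64, -1024/5, 2048/3, -16384/7, …
g: a_k = 3, 3, -3/2, 3/2, -15/8, 21/8, -63/16, 99/16, …
Sym-product of L_f,L_g gives L₀ (≤ ord 2).
Integrate: L := L₀·Dx.
L = (-1 + 4·x)·Dx + (2 + 4·x)·Dx^2 + (1 + 8·x + 20·x^2 + 16·x^3)·Dx^3  (order 3).
h: a_k = 0, 0, -6, 4, -17/2, 22, -3709/60, 12801/70, …
ICs: h(0) = 0, h′(0) = 0, h′′(0) = -12.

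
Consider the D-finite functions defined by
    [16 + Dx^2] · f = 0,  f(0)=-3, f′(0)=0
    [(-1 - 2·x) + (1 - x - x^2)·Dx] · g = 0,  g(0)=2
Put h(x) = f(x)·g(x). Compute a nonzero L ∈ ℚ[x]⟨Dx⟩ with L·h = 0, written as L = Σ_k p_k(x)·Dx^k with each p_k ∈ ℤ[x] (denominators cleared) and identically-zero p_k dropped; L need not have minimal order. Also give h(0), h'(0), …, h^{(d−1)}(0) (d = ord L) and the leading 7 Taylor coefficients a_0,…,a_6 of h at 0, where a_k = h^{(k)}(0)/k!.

f: a_k = -3, 0, 24, 0, -32, 0, 256/15, …
g: a_k = 2, 2, 4, 6, 10, 16, 26, …
Product ⇒ symmetric product L₀, ord ≤ 2.
L = (-14 + 16·x + 16·x^2) + (2 + 4·x)·Dx + (-1 + x + x^2)·Dx^2  (order 2).
h: a_k = -6, -6, 36, 30, 2, 32, 1022/15, …
ICs: h(0) = -6, h′(0) = -6.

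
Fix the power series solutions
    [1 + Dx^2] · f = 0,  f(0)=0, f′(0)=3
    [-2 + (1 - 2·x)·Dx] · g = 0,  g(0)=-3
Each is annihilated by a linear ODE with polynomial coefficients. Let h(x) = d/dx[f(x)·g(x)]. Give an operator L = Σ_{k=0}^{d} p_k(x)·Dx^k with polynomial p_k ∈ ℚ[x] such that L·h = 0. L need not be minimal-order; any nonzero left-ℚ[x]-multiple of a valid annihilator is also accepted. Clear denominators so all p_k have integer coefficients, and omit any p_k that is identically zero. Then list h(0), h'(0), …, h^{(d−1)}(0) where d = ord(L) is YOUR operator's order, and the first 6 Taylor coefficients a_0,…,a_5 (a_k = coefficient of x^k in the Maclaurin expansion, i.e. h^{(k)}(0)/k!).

f: a_k = 0, 3, 0, -1/2, 0, 1/40, …
g: a_k = -3, -6, -12, -24, -48, -96, …
L₀ := L_f ⊗_s L_g (sym. prod.), ord ≤ 2.
Differentiate: ansatz ord ≤ ord L₀ ⇒ L.
L = (-7 - 4·x + 4·x^2) + (-4 + 8·x)·Dx + (1 - 4·x + 4·x^2)·Dx^2  (order 2).
h: a_k = -9, -36, -207/2, -276, -5523/8, -16569/10, …
ICs: h(0) = -9, h′(0) = -36.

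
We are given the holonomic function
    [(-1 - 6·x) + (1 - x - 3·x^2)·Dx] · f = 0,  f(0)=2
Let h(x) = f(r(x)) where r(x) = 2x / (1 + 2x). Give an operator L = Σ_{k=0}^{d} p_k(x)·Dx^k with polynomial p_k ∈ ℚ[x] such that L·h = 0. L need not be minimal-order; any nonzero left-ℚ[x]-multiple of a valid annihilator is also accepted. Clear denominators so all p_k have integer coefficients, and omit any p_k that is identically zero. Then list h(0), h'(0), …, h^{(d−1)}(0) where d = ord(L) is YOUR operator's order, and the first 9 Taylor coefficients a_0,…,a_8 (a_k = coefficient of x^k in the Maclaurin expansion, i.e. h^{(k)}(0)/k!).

f: a_k = 2, 2, 8, 14, 38, 80, 194, 434, 1016, …
h₀=f(r): pull back L_f along r ⇒ L₀.
L = (2 + 28·x) + (-1 - 4·x + 8·x^2 + 24·x^3)·Dx  (order 1).
h: a_k = 2, 4, 24, 0, 288, -576, 4608, -16128, 87552, …
ICs: h(0) = 2.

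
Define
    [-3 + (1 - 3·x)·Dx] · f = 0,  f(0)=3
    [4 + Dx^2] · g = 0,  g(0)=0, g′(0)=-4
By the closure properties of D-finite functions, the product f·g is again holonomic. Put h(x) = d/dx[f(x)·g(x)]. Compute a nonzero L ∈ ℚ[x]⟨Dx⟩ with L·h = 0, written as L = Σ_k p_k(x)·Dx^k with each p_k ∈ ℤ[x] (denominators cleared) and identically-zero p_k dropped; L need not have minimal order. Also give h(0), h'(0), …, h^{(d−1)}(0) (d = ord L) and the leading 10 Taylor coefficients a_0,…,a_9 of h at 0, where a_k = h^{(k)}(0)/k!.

f: a_k = 3, 9, 27, 81, 243, 729, 2187, 6561, 19683, 59049, …
g: a_k = 0, -4, 0, 8/3, 0, -8/15, 0, 16/315, 0, -8/2835, …
f·g: L₀ = L_f ⊗_s L_g, ord ≤ 1·2.
Differentiate: ansatz ord ≤ ord L₀ ⇒ L.
L = (-14 - 24·x + 36·x^2) + (-6 + 18·x)·Dx + (1 - 6·x + 9·x^2)·Dx^2  (order 2).
h: a_k = -12, -72, -300, -1200, -4508, -81144/5, -851996/15, -6815968/35, -9858812/15, -19717624/9, …
ICs: h(0) = -12, h′(0) = -72.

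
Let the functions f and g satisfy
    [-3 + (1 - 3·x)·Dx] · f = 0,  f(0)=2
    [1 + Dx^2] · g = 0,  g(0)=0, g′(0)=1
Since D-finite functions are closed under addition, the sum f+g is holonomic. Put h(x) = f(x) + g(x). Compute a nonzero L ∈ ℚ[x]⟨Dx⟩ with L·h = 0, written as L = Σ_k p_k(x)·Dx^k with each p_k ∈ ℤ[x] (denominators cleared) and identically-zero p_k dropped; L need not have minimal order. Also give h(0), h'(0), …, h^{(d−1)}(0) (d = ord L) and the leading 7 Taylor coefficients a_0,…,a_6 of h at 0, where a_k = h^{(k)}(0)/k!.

f: a_k = 2, 6, 18, 54, 162, 486, 1458, …
g: a_k = 0, 1, 0, -1/6, 0, 1/120, 0, …
h₀=f+g: left-lcm gives L₀, ord ≤ 3.
L = (165 - 18·x + 27·x^2) + (-19 + 63·x - 27·x^2 + 27·x^3)·Dx + (165 - 18·x + 27·x^2)·Dx^2 + (-19 + 63·x - 27·x^2 + 27·x^3)·Dx^3  (order 3).
h: a_k = 2, 7, 18, 323/6, 162, 58321/120, 1458, …
ICs: h(0) = 2, h′(0) = 7, h′′(0) = 36.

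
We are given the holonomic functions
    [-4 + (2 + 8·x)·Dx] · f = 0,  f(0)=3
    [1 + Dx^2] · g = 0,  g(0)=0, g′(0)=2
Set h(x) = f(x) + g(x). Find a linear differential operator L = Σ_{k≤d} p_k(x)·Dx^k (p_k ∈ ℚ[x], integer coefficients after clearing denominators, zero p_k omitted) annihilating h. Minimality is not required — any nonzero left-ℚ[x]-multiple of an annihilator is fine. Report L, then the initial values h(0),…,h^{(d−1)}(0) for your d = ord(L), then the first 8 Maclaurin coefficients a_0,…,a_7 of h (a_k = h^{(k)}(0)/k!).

L = (-26 - 16·x - 32·x^2) + (-3 - 4·x + 48·x^2 + 64·x^3)·Dx + (-26 - 16·x - 32·x^2)·Dx^2 + (-3 - 4·x + 48·x^2 + 64·x^3)·Dx^3  (order 3).
h: a_k = 3, 8, -6, 35/3, -30, 5041/60, -252, 1995839/2520, …
ICs: h(0) = 3, h′(0) = 8, h′′(0) = -12.

f: a_k = 3, 6, -6, 12, -30, 84, -252, 792, …
g: a_k = 0, 2, 0, -1/3, 0, 1/60, 0, -1/2520, …
h₀=f+g: left-lcm gives L₀, ord ≤ 3.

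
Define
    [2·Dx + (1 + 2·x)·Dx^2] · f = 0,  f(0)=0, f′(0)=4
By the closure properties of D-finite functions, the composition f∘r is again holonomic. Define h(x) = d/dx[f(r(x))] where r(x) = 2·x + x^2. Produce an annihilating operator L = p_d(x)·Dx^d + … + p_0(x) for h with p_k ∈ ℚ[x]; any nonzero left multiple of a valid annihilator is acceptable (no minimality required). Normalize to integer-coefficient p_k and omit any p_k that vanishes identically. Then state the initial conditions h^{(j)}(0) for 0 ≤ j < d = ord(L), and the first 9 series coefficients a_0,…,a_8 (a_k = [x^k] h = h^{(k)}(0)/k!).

L = (3 + 4·x + 2·x^2) + (1 + 5·x + 6·x^2 + 2·x^3)·Dx  (order 1).
h: a_k = 8, -24, 80, -272, 928, -3168, 10816, -36928, 126080, …
ICs: h(0) = 8.

f: a_k = 0, 4, -4, 16/3, -8, 64/5, -64/3, 256/7, -64, …
f∘r: x↦r, Dx↦Dx/r' in L_f ⇒ L₀.
Derive L from L₀ (diff closure).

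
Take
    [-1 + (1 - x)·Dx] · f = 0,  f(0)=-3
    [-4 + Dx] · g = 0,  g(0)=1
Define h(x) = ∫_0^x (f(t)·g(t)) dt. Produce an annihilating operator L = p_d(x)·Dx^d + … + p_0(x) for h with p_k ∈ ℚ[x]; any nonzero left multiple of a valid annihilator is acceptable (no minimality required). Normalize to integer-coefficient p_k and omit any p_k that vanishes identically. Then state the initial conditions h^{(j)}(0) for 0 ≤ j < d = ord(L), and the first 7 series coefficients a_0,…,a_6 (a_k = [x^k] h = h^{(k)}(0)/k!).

L = (5 - 4·x)·Dx + (-1 + x)·Dx^2  (order 2).
h: a_k = 0, -3, -15/2, -13, -71/4, -103/5, -643/30, …
ICs: h(0) = 0, h′(0) = -3.

f: a_k = -3, -3, -3, -3, -3, -3, -3, …
g: a_k = 1, 4, 8, 32/3, 32/3, 128/15, 256/45, …
h₀=f·g: eliminate ⇒ L₀, order ≤ 1·1.
Integrate: L := L₀·Dx.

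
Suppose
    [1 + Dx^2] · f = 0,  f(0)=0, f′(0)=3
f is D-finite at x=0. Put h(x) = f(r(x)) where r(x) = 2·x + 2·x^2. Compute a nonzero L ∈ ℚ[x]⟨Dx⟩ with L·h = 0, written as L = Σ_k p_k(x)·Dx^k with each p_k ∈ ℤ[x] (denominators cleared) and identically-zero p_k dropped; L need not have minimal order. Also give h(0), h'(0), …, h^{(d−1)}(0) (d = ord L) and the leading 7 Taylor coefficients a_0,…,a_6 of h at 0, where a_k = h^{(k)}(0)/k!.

L = (4 + 24·x + 48·x^2 + 32·x^3) - 2·Dx + (1 + 2·x)·Dx^2  (order 2).
h: a_k = 0, 6, 6, -4, -12, -56/5, 0, …
ICs: h(0) = 0, h′(0) = 6.

f: a_k = 0, 3, 0, -1/2, 0, 1/40, 0, …
Substitute x→r, Dx→(1/r')Dx; clear ⇒ L₀.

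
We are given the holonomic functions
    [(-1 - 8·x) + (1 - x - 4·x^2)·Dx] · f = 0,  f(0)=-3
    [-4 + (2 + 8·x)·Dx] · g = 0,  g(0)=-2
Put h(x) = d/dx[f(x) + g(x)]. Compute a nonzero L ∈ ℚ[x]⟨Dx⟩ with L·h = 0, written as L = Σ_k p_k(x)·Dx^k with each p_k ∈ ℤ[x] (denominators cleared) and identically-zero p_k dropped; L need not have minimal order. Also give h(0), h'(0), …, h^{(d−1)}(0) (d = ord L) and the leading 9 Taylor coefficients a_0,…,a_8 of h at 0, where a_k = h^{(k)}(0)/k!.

L = (-114 - 780·x - 2688·x^2 - 2688·x^3 - 3840·x^4) + (-21 - 420·x - 2778·x^2 - 7200·x^3 - 10272·x^4 - 11520·x^5)·Dx + (6 + 57·x + 153·x^2 + 4·x^3 - 816·x^4 - 2624·x^5 - 2560·x^6)·Dx^2  (order 2).
h: a_k = -7, -22, -105, -268, -1255, -2250, -12957, -14232, -130563, …
ICs: h(0) = -7, h′(0) = -22.

f: a_k = -3, -3, -15, -27, -87, -195, -543, -1323, -3495, …
g: a_k = -2, -4, 4, -8, 20, -56, 168, -528, 1716, …
f+g: L₀ = lclm(L_f,L_g), ord ≤ 1+1.
Derive L from L₀ (diff closure).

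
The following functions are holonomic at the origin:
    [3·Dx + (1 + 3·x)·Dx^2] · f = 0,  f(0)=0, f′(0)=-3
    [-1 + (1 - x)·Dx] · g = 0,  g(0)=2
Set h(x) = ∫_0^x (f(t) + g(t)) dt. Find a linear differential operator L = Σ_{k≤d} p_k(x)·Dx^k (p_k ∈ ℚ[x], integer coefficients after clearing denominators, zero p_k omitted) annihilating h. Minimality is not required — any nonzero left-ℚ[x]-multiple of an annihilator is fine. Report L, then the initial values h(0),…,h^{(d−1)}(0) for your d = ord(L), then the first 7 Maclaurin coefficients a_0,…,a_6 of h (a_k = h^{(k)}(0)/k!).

L = (-54 - 18·x)·Dx^2 + (12 - 72·x - 36·x^2)·Dx^3 + (5 + 13·x - 9·x^2 - 9·x^3)·Dx^4  (order 4).
h: a_k = 0, 2, -1/2, 13/6, -7/4, 89/20, -233/30, …
ICs: h(0) = 0, h′(0) = 2, h′′(0) = -1, h′′′(0) = 13.

f: a_k = 0, -3, 9/2, -9, 81/4, -243/5, 243/2, …
g: a_k = 2, 2, 2, 2, 2, 2, 2, …
L₀ := lclm(L_f,L_g); ord L₀ ≤ 2+1.
h=∫h₀ ⇒ L = L₀·Dx.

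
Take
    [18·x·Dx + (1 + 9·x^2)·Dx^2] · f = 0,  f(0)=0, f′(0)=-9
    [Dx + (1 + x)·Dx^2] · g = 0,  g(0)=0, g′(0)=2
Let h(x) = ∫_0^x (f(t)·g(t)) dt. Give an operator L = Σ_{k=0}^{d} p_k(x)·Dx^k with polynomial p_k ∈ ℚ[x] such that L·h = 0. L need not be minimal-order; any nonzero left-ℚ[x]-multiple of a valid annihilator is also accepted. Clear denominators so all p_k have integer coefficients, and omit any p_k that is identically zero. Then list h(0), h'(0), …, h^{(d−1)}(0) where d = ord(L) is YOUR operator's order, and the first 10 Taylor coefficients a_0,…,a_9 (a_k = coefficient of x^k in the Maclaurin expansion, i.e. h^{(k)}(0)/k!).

L = (1368 + 2700·x + 37584·x^2 + 95580·x^3 + 87480·x^4 + 37908·x^5 + 26244·x^7)·Dx^2 + (1298 + 9180·x + 54612·x^2 + 194724·x^3 + 324000·x^4 + 271188·x^5 + 102060·x^6 + 78732·x^7 + 91854·x^8)·Dx^3 + (76 + 2848·x + 12096·x^2 + 43992·x^3 + 117288·x^4 + 173016·x^5 + 139968·x^6 + 75816·x^7 + 78732·x^8 + 52488·x^9)·Dx^4 + (37 + 146·x + 901·x^2 + 2808·x^3 + 7362·x^4 + 15228·x^5 + 21546·x^6 + 17496·x^7 + 12393·x^8 + 13122·x^9 + 6561·x^10)·Dx^5  (order 5).
h: a_k = 0, 0, 0, -6, 9/4, 48/5, -15/4, -198/5, 1353/80, 992/5, …
ICs: h(0) = 0, h′(0) = 0, h′′(0) = 0, h′′′(0) = -36, h′′′′(0) = 54.

f: a_k = 0, -9, 0, 27, 0, -729/5, 0, 6561/7, 0, -6561, …
g: a_k = 0, 2, -1, 2/3, -1/2, 2/5, -1/3, 2/7, -1/4, 2/9, …
h₀=f·g: eliminate ⇒ L₀, order ≤ 2·2.
h=∫₀ˣh₀: take L = L₀·Dx.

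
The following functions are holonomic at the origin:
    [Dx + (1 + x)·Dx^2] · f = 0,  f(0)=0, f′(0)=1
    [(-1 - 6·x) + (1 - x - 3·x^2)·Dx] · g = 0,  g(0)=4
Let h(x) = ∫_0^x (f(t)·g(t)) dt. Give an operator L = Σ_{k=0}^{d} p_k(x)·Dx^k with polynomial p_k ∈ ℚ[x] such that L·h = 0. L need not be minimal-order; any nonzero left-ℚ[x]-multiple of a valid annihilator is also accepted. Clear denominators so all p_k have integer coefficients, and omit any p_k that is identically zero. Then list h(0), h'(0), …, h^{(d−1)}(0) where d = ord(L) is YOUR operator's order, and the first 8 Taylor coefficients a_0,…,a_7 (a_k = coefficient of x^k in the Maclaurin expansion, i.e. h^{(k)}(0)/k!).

f: a_k = 0, 1, -1/2, 1/3, -1/4, 1/5, -1/6, 1/7, …
g: a_k = 4, 4, 16, 28, 76, 160, 388, 868, …
f·g: L₀ = L_f ⊗_s L_g, ord ≤ 2·1.
∫: right-multiply L₀ by Dx.
L = (7 + 12·x)·Dx + (1 + 15·x + 15·x^2)·Dx^2 + (-1 + 4·x^2 + 3·x^3)·Dx^3  (order 3).
h: a_k = 0, 0, 2, 2/3, 23/6, 61/15, 1007/90, 1912/105, …
ICs: h(0) = 0, h′(0) = 0, h′′(0) = 4.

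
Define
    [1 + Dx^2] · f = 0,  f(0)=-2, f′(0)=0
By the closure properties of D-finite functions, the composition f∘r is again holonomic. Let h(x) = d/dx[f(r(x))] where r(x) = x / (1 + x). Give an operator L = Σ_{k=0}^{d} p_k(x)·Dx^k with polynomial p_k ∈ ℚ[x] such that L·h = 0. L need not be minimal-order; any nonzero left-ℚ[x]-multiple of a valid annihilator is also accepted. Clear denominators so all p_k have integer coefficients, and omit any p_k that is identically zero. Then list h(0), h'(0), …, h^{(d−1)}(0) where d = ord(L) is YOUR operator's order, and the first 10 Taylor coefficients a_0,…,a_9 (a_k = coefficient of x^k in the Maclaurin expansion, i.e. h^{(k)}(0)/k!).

L = (7 + 12·x + 6·x^2) + (6 + 18·x + 18·x^2 + 6·x^3)·Dx + (1 + 4·x + 6·x^2 + 4·x^3 + x^4)·Dx^2  (order 2).
h: a_k = 0, 2, -6, 35/3, -55/3, 1501/60, -609/20, 16699/504, -8791/280, 4260601/181440, …
ICs: h(0) = 0, h′(0) = 2.

f: a_k = -2, 0, 1, 0, -1/12, 0, 1/360, 0, -1/20160, 0, …
f∘r: x↦r, Dx↦Dx/r' in L_f ⇒ L₀.
Derive L from L₀ (diff closure).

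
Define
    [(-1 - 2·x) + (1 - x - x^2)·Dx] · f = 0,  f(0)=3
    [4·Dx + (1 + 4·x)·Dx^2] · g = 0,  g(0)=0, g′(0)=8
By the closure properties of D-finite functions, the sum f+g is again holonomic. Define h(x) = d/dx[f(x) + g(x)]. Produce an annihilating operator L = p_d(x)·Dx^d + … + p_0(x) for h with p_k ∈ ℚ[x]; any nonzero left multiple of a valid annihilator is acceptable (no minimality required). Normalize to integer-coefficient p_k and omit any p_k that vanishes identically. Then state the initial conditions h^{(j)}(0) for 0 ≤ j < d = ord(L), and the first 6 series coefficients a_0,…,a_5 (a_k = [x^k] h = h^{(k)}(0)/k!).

f: a_k = 3, 3, 6, 9, 15, 24, …
g: a_k = 0, 8, -16, 128/3, -128, 2048/5, …
f+g: L₀ = lclm(L_f,L_g), ord ≤ 1+2.
Differentiate: ansatz ord ≤ ord L₀ ⇒ L.
L = (100 + 272·x + 392·x^2 + 144·x^3 + 96·x^4) + (-7 + 96·x + 434·x^2 + 540·x^3 + 304·x^4 + 160·x^5)·Dx + (-4 - 25·x - 28·x^2 + 46·x^3 + 73·x^4 + 76·x^5 + 32·x^6)·Dx^2  (order 2).
h: a_k = 11, -20, 155, -452, 2168, -7958, …
ICs: h(0) = 11, h′(0) = -20.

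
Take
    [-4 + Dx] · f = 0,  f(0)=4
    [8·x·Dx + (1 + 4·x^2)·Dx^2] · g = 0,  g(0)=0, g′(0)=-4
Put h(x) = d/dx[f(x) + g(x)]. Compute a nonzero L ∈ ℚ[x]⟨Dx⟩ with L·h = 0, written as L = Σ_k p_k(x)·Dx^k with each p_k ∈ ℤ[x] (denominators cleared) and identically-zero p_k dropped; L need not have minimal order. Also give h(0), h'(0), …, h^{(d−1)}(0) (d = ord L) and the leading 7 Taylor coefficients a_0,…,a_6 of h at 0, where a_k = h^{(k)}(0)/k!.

L = (8 - 32·x - 96·x^2 - 128·x^3) + (-6 - 8·x^2 - 64·x^4)·Dx + (1 + 2·x + 8·x^2 + 8·x^3 + 16·x^4)·Dx^2  (order 2).
h: a_k = 12, 64, 144, 512/3, 320/3, 2048/15, 15616/45, …
ICs: h(0) = 12, h′(0) = 64.

f: a_k = 4, 16, 32, 128/3, 128/3, 512/15, 1024/45, …
g: a_k = 0, -4, 0, 16/3, 0, -64/5, 0, …
Weyl lclm of L_f,L_g ⇒ L₀ (ord ≤ 3).
h=h₀': d/dx-closure on L₀ ⇒ L.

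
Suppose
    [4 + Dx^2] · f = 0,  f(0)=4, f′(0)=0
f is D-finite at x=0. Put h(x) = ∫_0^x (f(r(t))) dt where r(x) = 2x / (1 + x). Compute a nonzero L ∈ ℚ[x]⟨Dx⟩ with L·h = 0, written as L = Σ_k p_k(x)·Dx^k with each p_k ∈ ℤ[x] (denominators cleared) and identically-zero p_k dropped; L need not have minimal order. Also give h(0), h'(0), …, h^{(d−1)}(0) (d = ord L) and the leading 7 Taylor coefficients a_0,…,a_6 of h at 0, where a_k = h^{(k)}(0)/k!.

L = 16·Dx + (2 + 6·x + 6·x^2 + 2·x^3)·Dx^2 + (1 + 4·x + 6·x^2 + 4·x^3 + x^4)·Dx^3  (order 3).
h: a_k = 0, 4, 0, -32/3, 16, -32/3, -64/9, …
ICs: h(0) = 0, h′(0) = 4, h′′(0) = 0.

f: a_k = 4, 0, -8, 0, 8/3, 0, -16/45, …
h₀=f(r): pull back L_f along r ⇒ L₀.
∫: right-multiply L₀ by Dx.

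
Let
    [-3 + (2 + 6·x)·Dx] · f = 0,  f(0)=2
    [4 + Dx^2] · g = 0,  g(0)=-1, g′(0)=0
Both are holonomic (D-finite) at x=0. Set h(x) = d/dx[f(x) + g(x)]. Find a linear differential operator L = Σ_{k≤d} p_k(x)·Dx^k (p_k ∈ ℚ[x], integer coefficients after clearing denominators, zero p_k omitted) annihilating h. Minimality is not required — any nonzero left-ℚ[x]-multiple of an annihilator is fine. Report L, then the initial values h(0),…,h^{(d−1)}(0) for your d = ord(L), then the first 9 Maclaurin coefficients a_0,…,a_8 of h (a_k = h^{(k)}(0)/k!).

f: a_k = 2, 3, -9/4, 27/8, -405/64, 1701/128, -15309/512, 72171/1024, -2814669/16384, …
g: a_k = -1, 0, 2, 0, -2/3, 0, 4/45, 0, -2/315, …
L₀ := lclm(L_f,L_g); ord L₀ ≤ 1+2.
Derive L from L₀ (diff closure).
L = (-1812 - 1152·x - 1728·x^2) + (-344 - 1800·x - 3456·x^2 - 3456·x^3)·Dx + (-453 - 288·x - 432·x^2)·Dx^2 + (-86 - 450·x - 864·x^2 - 864·x^3)·Dx^3  (order 3).
h: a_k = 3, -1/2, 81/8, -1343/48, 8505/128, -686857/3840, 505197/1024, -886653503/645120, 126660105/32768, …
ICs: h(0) = 3, h′(0) = -1/2, h′′(0) = 81/4.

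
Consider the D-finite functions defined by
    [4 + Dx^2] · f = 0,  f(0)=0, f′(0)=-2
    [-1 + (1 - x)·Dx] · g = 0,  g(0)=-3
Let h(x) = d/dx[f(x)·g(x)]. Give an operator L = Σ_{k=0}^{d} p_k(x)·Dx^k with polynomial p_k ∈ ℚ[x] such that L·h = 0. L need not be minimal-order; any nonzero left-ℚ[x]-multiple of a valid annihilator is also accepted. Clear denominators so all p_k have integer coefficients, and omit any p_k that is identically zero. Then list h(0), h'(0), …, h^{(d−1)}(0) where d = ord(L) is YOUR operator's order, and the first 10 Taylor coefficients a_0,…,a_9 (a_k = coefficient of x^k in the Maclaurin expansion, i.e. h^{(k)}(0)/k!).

L = (2 - 8·x + 4·x^2) + (-2 + 2·x)·Dx + (1 - 2·x + x^2)·Dx^2  (order 2).
h: a_k = 6, 12, 6, 8, 14, 84/5, 286/15, 2288/105, 2578/105, 5156/189, …
ICs: h(0) = 6, h′(0) = 12.

f: a_k = 0, -2, 0, 4/3, 0, -4/15, 0, 8/315, 0, -4/2835, …
g: a_k = -3, -3, -3, -3, -3, -3, -3, -3, -3, -3, …
h₀=f·g: eliminate ⇒ L₀, order ≤ 2·1.
Derive L from L₀ (diff closure).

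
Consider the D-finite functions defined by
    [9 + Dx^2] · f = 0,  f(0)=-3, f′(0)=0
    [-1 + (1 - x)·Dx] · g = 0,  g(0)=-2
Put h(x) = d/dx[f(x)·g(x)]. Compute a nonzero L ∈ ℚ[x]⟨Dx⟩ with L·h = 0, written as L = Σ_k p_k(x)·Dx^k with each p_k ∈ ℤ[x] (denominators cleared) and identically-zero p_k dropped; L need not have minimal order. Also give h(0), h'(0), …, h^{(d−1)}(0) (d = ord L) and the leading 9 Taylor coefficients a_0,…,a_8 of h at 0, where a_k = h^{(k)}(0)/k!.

f: a_k = -3, 0, 27/2, 0, -81/8, 0, 243/80, 0, -2187/4480, …
g: a_k = -2, -2, -2, -2, -2, -2, -2, -2, -2, …
Product ⇒ symmetric product L₀, ord ≤ 2.
Differentiate: ansatz ord ≤ ord L₀ ⇒ L.
L = (7 - 18·x + 9·x^2) + (-2 + 2·x)·Dx + (1 - 2·x + x^2)·Dx^2  (order 2).
h: a_k = 6, -42, -63, -3, -15/4, -819/20, -1911/40, -13101/280, -117909/2240, …
ICs: h(0) = 6, h′(0) = -42.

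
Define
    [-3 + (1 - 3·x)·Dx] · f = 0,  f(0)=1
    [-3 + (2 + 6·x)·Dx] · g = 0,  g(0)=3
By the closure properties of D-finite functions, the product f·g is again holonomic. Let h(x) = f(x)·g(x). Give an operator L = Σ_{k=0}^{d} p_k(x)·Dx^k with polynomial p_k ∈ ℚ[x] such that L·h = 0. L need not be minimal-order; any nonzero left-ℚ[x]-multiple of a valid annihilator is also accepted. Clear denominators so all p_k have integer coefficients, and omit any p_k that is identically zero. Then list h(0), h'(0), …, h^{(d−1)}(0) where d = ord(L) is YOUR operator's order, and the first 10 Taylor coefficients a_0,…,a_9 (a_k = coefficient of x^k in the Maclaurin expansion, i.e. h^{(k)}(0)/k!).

L = (9 + 9·x) + (-2 + 18·x^2)·Dx  (order 1).
h: a_k = 3, 27/2, 297/8, 1863/16, 43497/128, 266085/256, 3147093/1024, 19099071/2048, 908311401/32768, 5492088441/65536, …
ICs: h(0) = 3.

f: a_k = 1, 3, 9, 27, 81, 243, 729, 2187, 6561, 19683, …
g: a_k = 3, 9/2, -27/8, 81/16, -1215/128, 5103/256, -45927/1024, 216513/2048, -8444007/32768, 42220035/65536, …
h₀=f·g: eliminate ⇒ L₀, order ≤ 1·1.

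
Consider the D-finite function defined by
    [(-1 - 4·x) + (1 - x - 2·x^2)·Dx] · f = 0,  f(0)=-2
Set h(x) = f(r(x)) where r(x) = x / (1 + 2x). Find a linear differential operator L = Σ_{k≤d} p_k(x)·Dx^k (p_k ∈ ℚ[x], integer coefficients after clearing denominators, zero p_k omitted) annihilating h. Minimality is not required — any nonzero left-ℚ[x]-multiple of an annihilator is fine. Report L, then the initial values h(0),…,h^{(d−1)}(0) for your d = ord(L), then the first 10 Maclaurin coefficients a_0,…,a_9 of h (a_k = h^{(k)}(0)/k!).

L = (-1 - 6·x) + (1 + 5·x + 6·x^2)·Dx  (order 1).
h: a_k = -2, -2, -2, 6, -18, 54, -162, 486, -1458, 4374, …
ICs: h(0) = -2.

f: a_k = -2, -2, -6, -10, -22, -42, -86, -170, -342, -682, …
Change of var in L_f (x↦r) gives L₀.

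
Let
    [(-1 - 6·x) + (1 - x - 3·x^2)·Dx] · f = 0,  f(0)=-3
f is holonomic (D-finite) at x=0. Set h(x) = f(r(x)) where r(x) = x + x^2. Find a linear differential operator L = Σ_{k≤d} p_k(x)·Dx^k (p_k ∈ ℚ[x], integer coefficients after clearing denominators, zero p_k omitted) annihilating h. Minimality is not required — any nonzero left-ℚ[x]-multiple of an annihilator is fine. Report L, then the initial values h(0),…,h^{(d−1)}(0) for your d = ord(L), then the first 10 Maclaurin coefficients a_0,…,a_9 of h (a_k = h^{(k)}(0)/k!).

f: a_k = -3, -3, -12, -21, -57, -120, -291, -651, -1524, -3477, …
f∘r: x↦r, Dx↦Dx/r' in L_f ⇒ L₀.
L = (1 + 8·x + 18·x^2 + 12·x^3) + (-1 + x + 4·x^2 + 6·x^3 + 3·x^4)·Dx  (order 1).
h: a_k = -3, -3, -15, -45, -132, -411, -1254, -3825, -11703, -35760, …
ICs: h(0) = -3.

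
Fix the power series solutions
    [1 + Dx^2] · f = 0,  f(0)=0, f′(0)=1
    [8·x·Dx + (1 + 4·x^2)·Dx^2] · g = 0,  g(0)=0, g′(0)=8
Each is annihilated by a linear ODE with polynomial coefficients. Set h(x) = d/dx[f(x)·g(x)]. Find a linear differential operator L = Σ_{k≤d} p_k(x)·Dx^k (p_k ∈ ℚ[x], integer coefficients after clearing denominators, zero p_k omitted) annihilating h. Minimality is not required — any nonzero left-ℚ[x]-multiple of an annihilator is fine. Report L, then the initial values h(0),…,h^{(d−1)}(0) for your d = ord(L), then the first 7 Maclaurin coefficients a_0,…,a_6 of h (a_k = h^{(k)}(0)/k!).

L = (3893 + 34584·x^2 + 286832·x^4 + 57600·x^6 + 768·x^8 - 10240·x^10 + 4096·x^12) + (2192·x + 44864·x^3 + 156160·x^5 + 51200·x^7 + 20480·x^9 + 16384·x^11)·Dx + (3978 + 36208·x^2 + 296160·x^4 + 76288·x^6 + 9728·x^8 - 4096·x^10 + 8192·x^12)·Dx^2 + (2192·x + 44864·x^3 + 156160·x^5 + 51200·x^7 + 20480·x^9 + 16384·x^11)·Dx^3 + (85 + 1624·x^2 + 9328·x^4 + 18688·x^6 + 8960·x^8 + 6144·x^10 + 4096·x^12)·Dx^4  (order 4).
h: a_k = 0, 16, 0, -48, 0, 494/3, 0, …
ICs: h(0) = 0, h′(0) = 16, h′′(0) = 0, h′′′(0) = -288.

f: a_k = 0, 1, 0, -1/6, 0, 1/120, 0, …
g: a_k = 0, 8, 0, -32/3, 0, 128/5, 0, …
Sym-product of L_f,L_g gives L₀ (≤ ord 4).
h₀' ⇒ L via d/dx closure of L₀.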